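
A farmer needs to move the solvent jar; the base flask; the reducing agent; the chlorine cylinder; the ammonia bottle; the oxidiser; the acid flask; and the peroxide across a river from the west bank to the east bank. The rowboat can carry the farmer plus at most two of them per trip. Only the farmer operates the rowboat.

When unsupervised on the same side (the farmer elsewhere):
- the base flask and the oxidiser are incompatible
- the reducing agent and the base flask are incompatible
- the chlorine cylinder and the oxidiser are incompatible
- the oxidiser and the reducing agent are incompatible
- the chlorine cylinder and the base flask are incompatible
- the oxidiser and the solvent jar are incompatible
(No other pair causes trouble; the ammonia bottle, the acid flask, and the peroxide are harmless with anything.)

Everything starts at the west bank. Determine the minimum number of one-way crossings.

Counting alone: the farmer can take at most 2 across per trip to the east bank, so moving all 8 needs at least 4 loaded trips out, with a return between consecutive ones — at least 7 crossings.
The safety rule pushes this higher. Following every safe sequence of crossings, the most of the 8 that can be at the east bank as the rowboat arrives there on crossings 7, 9, 11 is 5, 6, 7 respectively — never all 8.
So no plan with fewer than 13 crossings exists, and this one achieves 13:
1. Farmer goes to the east bank with the base flask and the oxidiser.  [the west bank: the acid flask, the ammonia bottle, the chlorine cylinder, the peroxide, the reducing agent, the solvent jar | the east bank: the base flask, the oxidiser]
2. Farmer goes back to the west bank with the base flask.  [the west bank: the acid flask, the ammonia bottle, the base flask, the chlorine cylinder, the peroxide, the reducing agent, the solvent jar | the east bank: the oxidiser]
3. Farmer goes to the east bank with the base flask and the solvent jar.  [the west bank: the acid flask, the ammonia bottle, the chlorine cylinder, the peroxide, the reducing agent | the east bank: the base flask, the oxidiser, the solvent jar]
4. Farmer goes back to the west bank with the oxidiser.  [the west bank: the acid flask, the ammonia bottle, the chlorine cylinder, the oxidiser, the peroxide, the reducing agent | the east bank: the base flask, the solvent jar]
5. Farmer goes to the east bank with the chlorine cylinder and the reducing agent.  [the west bank: the acid flask, the ammonia bottle, the oxidiser, the peroxide | the east bank: the base flask, the chlorine cylinder, the reducing agent, the solvent jar]
6. Farmer goes back to the west bank with the base flask.  [the west bank: the acid flask, the ammonia bottle, the base flask, the oxidiser, the peroxide | the east bank: the chlorine cylinder, the reducing agent, the solvent jar]
7. Farmer goes to the east bank with the ammonia bottle and the base flask.  [the west bank: the acid flask, the oxidiser, the peroxide | the east bank: the ammonia bottle, the base flask, the chlorine cylinder, the reducing agent, the solvent jar]
8. Farmer goes back to the west bank with the base flask.  [the west bank: the acid flask, the base flask, the oxidiser, the peroxide | the east bank: the ammonia bottle, the chlorine cylinder, the reducing agent, the solvent jar]
9. Farmer goes to the east bank with the acid flask and the base flask.  [the west bank: the oxidiser, the peroxide | the east bank: the acid flask, the ammonia bottle, the base flask, the chlorine cylinder, the reducing agent, the solvent jar]
10. Farmer goes back to the west bank with the base flask.  [the west bank: the base flask, the oxidiser, the peroxide | the east bank: the acid flask, the ammonia bottle, the chlorine cylinder, the reducing agent, the solvent jar]
11. Farmer goes to the east bank with the base flask and the peroxide.  [the west bank: the oxidiser | the east bank: the acid flask, the ammonia bottle, the base flask, the chlorine cylinder, the peroxide, the reducing agent, the solvent jar]
12. Farmer goes back to the west bank with the base flask.  [the west bank: the base flask, the oxidiser | the east bank: the acid flask, the ammonia bottle, the chlorine cylinder, the peroxide, the reducing agent, the solvent jar]
13. Farmer goes to the east bank with the base flask and the oxidiser.  [the west bank: — | the east bank: the acid flask, the ammonia bottle, the base flask, the chlorine cylinder, the oxidiser, the peroxide, the reducing agent, the solvent jar]

13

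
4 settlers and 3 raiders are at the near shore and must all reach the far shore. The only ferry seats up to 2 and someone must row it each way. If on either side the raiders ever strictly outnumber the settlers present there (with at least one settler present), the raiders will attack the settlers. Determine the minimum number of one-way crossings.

Counting alone: each trip to the far shore takes at most 2 across and each return brings at least 1 back, so after t trips out (and t−1 returns) at most 2t − (t−1) of the 7 are across; that first reaches 7 at t = 6, so at least 11 crossings are needed.
The plan below uses exactly 11 crossings, so it is optimal:
1. 2 raiders → the far shore.  (the near shore: 4S 1R; the far shore: 0S 2R)
2. 1 raider ← the near shore.  (the near shore: 4S 2R; the far shore: 0S 1R)
3. 2 raiders → the far shore.  (the near shore: 4S 0R; the far shore: 0S 3R)
4. 1 raider ← the near shore.  (the near shore: 4S 1R; the far shore: 0S 2R)
5. 2 settlers → the far shore.  (the near shore: 2S 1R; the far shore: 2S 2R)
6. 1 raider ← the near shore.  (the near shore: 2S 2R; the far shore: 2S 1R)
7. 1 settler and 1 raider → the far shore.  (the near shore: 1S 1R; the far shore: 3S 2R)
8. 1 settler ← the near shore.  (the near shore: 2S 1R; the far shore: 2S 2R)
9. 1 settler and 1 raider → the far shore.  (the near shore: 1S 0R; the far shore: 3S 3R)
10. 1 raider ← the near shore.  (the near shore: 1S 1R; the far shore: 3S 2R)
11. 1 settler and 1 raider → the far shore.  (the near shore: 0S 0R; the far shore: 4S 3R)

11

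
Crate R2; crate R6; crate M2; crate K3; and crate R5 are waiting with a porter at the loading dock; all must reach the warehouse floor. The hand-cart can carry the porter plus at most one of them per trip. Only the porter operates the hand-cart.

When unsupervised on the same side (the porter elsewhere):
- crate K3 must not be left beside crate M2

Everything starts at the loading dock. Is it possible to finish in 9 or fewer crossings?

Yes — this plan uses 9 crossings (≤ 9):
1. Porter goes to the warehouse floor with crate M2.  [the loading dock: crate K3, crate R2, crate R5, crate R6 | the warehouse floor: crate M2]
2. Porter goes back to the loading dock alone.  [the loading dock: crate K3, crate R2, crate R5, crate R6 | the warehouse floor: crate M2]
3. Porter goes to the warehouse floor with crate R2.  [the loading dock: crate K3, crate R5, crate R6 | the warehouse floor: crate M2, crate R2]
4. Porter goes back to the loading dock alone.  [the loading dock: crate K3, crate R5, crate R6 | the warehouse floor: crate M2, crate R2]
5. Porter goes to the warehouse floor with crate R6.  [the loading dock: crate K3, crate R5 | the warehouse floor: crate M2, crate R2, crate R6]
6. Porter goes back to the loading dock alone.  [the loading dock: crate K3, crate R5 | the warehouse floor: crate M2, crate R2, crate R6]
7. Porter goes to the warehouse floor with crate R5.  [the loading dock: crate K3 | the warehouse floor: crate M2, crate R2, crate R5, crate R6]
8. Porter goes back to the loading dock alone.  [the loading dock: crate K3 | the warehouse floor: crate M2, crate R2, crate R5, crate R6]
9. Porter goes to the warehouse floor with crate K3.  [the loading dock: — | the warehouse floor: crate K3, crate M2, crate R2, crate R5, crate R6]

Yes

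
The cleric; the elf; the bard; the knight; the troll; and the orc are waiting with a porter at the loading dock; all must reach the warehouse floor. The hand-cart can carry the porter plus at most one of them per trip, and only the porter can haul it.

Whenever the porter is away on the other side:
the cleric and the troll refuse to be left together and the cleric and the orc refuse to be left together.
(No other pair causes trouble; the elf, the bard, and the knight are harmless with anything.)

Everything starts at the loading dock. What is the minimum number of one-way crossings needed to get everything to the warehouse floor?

13

Counting alone: the porter can take at most 1 across per trip to the warehouse floor, so moving all 6 needs at least 6 loaded trips out, with a return between consecutive ones — at least 11 crossings.
The safety rule pushes this higher. Following every safe sequence of crossings, the most of the 6 that can be at the warehouse floor as the hand-cart arrives there on crossing 11 is 5 — never all 6.
So no plan with fewer than 13 crossings exists, and this one achieves 13:
1. Porter goes to the warehouse floor with the cleric.
2. Porter goes back to the loading dock alone.
3. Porter goes to the warehouse floor with the elf.
4. Porter goes back to the loading dock alone.
5. Porter goes to the warehouse floor with the bard.
6. Porter goes back to the loading dock alone.
7. Porter goes to the warehouse floor with the knight.
8. Porter goes back to the loading dock alone.
9. Porter goes to the warehouse floor with the troll.
10. Porter goes back to the loading dock with the cleric.
11. Porter goes to the warehouse floor with the orc.
12. Porter goes back to the loading dock alone.
13. Porter goes to the warehouse floor with the cleric.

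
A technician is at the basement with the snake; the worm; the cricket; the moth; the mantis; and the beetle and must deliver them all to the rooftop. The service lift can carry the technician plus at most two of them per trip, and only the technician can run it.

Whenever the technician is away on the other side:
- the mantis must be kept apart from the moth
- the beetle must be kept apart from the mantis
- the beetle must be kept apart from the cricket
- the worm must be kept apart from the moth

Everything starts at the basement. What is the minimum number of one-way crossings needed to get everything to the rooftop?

Counting alone: the technician can take at most 2 across per trip to the rooftop, so moving all 6 needs at least 3 loaded trips out, with a return between consecutive ones — at least 5 crossings.
The safety rule pushes this higher. Following every safe sequence of crossings, the most of the 6 that can be at the rooftop as the service lift arrives there on crossing 5 is 5 — never all 6.
So no plan with fewer than 7 crossings exists, and this one achieves 7:
1. Technician goes to the rooftop with the beetle and the moth.
2. Technician goes back to the basement alone.
3. Technician goes to the rooftop with the snake and the worm.
4. Technician goes back to the basement with the moth.
5. Technician goes to the rooftop with the cricket and the mantis.
6. Technician goes back to the basement with the beetle.
7. Technician goes to the rooftop with the beetle and the moth.

7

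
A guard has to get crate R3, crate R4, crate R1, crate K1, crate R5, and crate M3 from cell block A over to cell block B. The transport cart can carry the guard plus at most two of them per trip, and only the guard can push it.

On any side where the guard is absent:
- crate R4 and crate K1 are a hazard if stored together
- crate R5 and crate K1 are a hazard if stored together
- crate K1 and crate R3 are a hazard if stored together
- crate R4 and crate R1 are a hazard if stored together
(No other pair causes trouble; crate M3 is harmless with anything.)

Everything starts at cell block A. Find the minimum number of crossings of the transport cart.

Counting alone: the guard can take at most 2 across per trip to cell block B, so moving all 6 needs at least 3 loaded trips out, with a return between consecutive ones — at least 5 crossings.
The safety rule pushes this higher. Following every safe sequence of crossings, the most of the 6 that can be at cell block B as the transport cart arrives there on crossing 5 is 5 — never all 6.
So no plan with fewer than 7 crossings exists, and this one achieves 7:
1. Guard goes to cell block B with crate K1 and crate R4.  [cell block A: crate M3, crate R1, crate R3, crate R5 | cell block B: crate K1, crate R4]
2. Guard goes back to cell block A with crate R4.  [cell block A: crate M3, crate R1, crate R3, crate R4, crate R5 | cell block B: crate K1]
3. Guard goes to cell block B with crate R3 and crate R4.  [cell block A: crate M3, crate R1, crate R5 | cell block B: crate K1, crate R3, crate R4]
4. Guard goes back to cell block A with crate K1.  [cell block A: crate K1, crate M3, crate R1, crate R5 | cell block B: crate R3, crate R4]
5. Guard goes to cell block B with crate M3 and crate R5.  [cell block A: crate K1, crate R1 | cell block B: crate M3, crate R3, crate R4, crate R5]
6. Guard goes back to cell block A alone.  [cell block A: crate K1, crate R1 | cell block B: crate M3, crate R3, crate R4, crate R5]
7. Guard goes to cell block B with crate K1 and crate R1.  [cell block A: — | cell block B: crate K1, crate M3, crate R1, crate R3, crate R4, crate R5]

7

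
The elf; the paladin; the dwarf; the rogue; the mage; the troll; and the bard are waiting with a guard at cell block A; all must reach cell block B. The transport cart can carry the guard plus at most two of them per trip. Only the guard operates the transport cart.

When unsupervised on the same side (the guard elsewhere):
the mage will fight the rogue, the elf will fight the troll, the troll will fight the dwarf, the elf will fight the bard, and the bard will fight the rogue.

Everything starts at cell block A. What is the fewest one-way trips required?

impossible

Whatever the first load, the items left behind include a forbidden pair without the guard. No opening move is safe, so no plan exists.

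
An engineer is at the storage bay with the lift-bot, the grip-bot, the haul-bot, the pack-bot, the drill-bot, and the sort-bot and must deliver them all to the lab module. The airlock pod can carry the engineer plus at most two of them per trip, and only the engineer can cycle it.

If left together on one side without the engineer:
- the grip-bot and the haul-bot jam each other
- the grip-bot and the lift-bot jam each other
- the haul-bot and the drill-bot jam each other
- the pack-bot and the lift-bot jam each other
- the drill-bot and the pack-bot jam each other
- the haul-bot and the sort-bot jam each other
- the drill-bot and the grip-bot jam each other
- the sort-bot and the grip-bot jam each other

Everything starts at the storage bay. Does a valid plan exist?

Whatever the first load, the items left behind include a forbidden pair without the engineer. No opening move is safe, so no plan exists.

No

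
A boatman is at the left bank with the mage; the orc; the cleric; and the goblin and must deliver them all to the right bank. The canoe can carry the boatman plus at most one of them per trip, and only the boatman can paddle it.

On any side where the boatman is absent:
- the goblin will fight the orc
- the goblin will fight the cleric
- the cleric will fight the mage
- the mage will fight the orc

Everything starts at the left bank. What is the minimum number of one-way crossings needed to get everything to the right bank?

impossible

Whatever the first load, the items left behind include a forbidden pair without the boatman. No opening move is safe, so no plan exists.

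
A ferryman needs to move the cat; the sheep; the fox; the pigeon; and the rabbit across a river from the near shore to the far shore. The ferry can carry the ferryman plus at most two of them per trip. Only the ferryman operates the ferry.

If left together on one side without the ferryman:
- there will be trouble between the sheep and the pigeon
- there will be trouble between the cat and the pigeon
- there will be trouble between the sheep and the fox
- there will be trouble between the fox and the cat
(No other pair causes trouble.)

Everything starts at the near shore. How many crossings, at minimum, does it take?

Counting alone: the ferryman can take at most 2 across per trip to the far shore, so moving all 5 needs at least 3 loaded trips out, with a return between consecutive ones — at least 5 crossings.
The plan below uses exactly 5 crossings, so it is optimal:
1. Ferryman goes to the far shore with the cat and the sheep.  [the near shore: the fox, the pigeon, the rabbit | the far shore: the cat, the sheep]
2. Ferryman goes back to the near shore alone.  [the near shore: the fox, the pigeon, the rabbit | the far shore: the cat, the sheep]
3. Ferryman goes to the far shore with the rabbit.  [the near shore: the fox, the pigeon | the far shore: the cat, the rabbit, the sheep]
4. Ferryman goes back to the near shore alone.  [the near shore: the fox, the pigeon | the far shore: the cat, the rabbit, the sheep]
5. Ferryman goes to the far shore with the fox and the pigeon.  [the near shore: — | the far shore: the cat, the fox, the pigeon, the rabbit, the sheep]

5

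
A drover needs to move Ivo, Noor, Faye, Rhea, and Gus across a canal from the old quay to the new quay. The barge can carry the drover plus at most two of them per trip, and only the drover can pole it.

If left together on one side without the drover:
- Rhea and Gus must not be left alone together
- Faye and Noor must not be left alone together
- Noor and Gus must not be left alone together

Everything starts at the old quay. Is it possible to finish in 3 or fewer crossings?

No

Counting alone: the drover can take at most 2 across per trip to the new quay, so moving all 5 needs at least 3 loaded trips out, with a return between consecutive ones — at least 5 crossings.
Since 3 < 5, 3 crossings cannot be enough. (The shortest complete plan in fact takes 5:)
1. Drover goes to the new quay with Noor and Rhea.  [the old quay: Faye, Gus, Ivo | the new quay: Noor, Rhea]
2. Drover goes back to the old quay alone.  [the old quay: Faye, Gus, Ivo | the new quay: Noor, Rhea]
3. Drover goes to the new quay with Ivo.  [the old quay: Faye, Gus | the new quay: Ivo, Noor, Rhea]
4. Drover goes back to the old quay alone.  [the old quay: Faye, Gus | the new quay: Ivo, Noor, Rhea]
5. Drover goes to the new quay with Faye and Gus.  [the old quay: — | the new quay: Faye, Gus, Ivo, Noor, Rhea]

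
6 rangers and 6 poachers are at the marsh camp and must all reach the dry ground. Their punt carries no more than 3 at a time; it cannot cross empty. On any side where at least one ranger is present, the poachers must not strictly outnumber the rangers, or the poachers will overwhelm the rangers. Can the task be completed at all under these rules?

Following every safe sequence of crossings from the start, the most of the 12 that can be at the dry ground as the punt arrives there on crossings 1, 3, 5 is 3, 5, 6 respectively; the best ever achieved is 6 of 12.
From crossing 7 on, no configuration arises that was not already reachable earlier: only 17 distinct safe configurations (who is on which side, and where the punt is) can ever be reached, none of them has everyone across, and every continuation just revisits them. They are: 0 rangers + 0 poachers across (punt back at the start); 0 rangers + 1 poacher across (punt there); 0 rangers + 1 poacher across (punt back at the start); 0 rangers + 2 poachers across (punt there); 0 rangers + 2 poachers across (punt back at the start); 0 rangers + 3 poachers across (punt there); 0 rangers + 3 poachers across (punt back at the start); 0 rangers + 4 poachers across (punt there); 0 rangers + 4 poachers across (punt back at the start); 0 rangers + 5 poachers across (punt there); 0 rangers + 5 poachers across (punt back at the start); 0 rangers + 6 poachers across (punt there); 1 ranger + 1 poacher across (punt there); 1 ranger + 1 poacher across (punt back at the start); 2 rangers + 2 poachers across (punt there); 2 rangers + 2 poachers across (punt back at the start); 3 rangers + 3 poachers across (punt there). So no valid plan exists.

No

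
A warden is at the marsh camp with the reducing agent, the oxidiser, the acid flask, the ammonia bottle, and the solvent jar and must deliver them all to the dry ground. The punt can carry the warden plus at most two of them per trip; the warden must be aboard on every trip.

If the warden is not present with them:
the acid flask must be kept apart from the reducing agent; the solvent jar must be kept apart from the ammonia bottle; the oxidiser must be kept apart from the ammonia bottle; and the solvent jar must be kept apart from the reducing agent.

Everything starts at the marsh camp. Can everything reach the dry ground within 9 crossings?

Yes — this plan uses 7 crossings (≤ 9):
1. Warden goes to the dry ground with the ammonia bottle and the reducing agent.  [the marsh camp: the acid flask, the oxidiser, the solvent jar | the dry ground: the ammonia bottle, the reducing agent]
2. Warden goes back to the marsh camp alone.  [the marsh camp: the acid flask, the oxidiser, the solvent jar | the dry ground: the ammonia bottle, the reducing agent]
3. Warden goes to the dry ground with the oxidiser.  [the marsh camp: the acid flask, the solvent jar | the dry ground: the ammonia bottle, the oxidiser, the reducing agent]
4. Warden goes back to the marsh camp with the ammonia bottle.  [the marsh camp: the acid flask, the ammonia bottle, the solvent jar | the dry ground: the oxidiser, the reducing agent]
5. Warden goes to the dry ground with the acid flask and the solvent jar.  [the marsh camp: the ammonia bottle | the dry ground: the acid flask, the oxidiser, the reducing agent, the solvent jar]
6. Warden goes back to the marsh camp with the reducing agent.  [the marsh camp: the ammonia bottle, the reducing agent | the dry ground: the acid flask, the oxidiser, the solvent jar]
7. Warden goes to the dry ground with the ammonia bottle and the reducing agent.  [the marsh camp: — | the dry ground: the acid flask, the ammonia bottle, the oxidiser, the reducing agent, the solvent jar]

Yes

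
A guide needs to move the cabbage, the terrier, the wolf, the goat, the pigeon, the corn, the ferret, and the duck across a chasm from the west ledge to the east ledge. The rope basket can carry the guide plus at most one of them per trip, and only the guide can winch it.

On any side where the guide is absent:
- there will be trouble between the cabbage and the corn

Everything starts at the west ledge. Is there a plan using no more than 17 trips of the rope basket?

Yes — this plan uses 15 crossings (≤ 17):
1. Guide goes to the east ledge with the cabbage.  [the west ledge: the corn, the duck, the ferret, the goat, the pigeon, the terrier, the wolf | the east ledge: the cabbage]
2. Guide goes back to the west ledge alone.  [the west ledge: the corn, the duck, the ferret, the goat, the pigeon, the terrier, the wolf | the east ledge: the cabbage]
3. Guide goes to the east ledge with the terrier.  [the west ledge: the corn, the duck, the ferret, the goat, the pigeon, the wolf | the east ledge: the cabbage, the terrier]
4. Guide goes back to the west ledge alone.  [the west ledge: the corn, the duck, the ferret, the goat, the pigeon, the wolf | the east ledge: the cabbage, the terrier]
5. Guide goes to the east ledge with the wolf.  [the west ledge: the corn, the duck, the ferret, the goat, the pigeon | the east ledge: the cabbage, the terrier, the wolf]
6. Guide goes back to the west ledge alone.  [the west ledge: the corn, the duck, the ferret, the goat, the pigeon | the east ledge: the cabbage, the terrier, the wolf]
7. Guide goes to the east ledge with the goat.  [the west ledge: the corn, the duck, the ferret, the pigeon | the east ledge: the cabbage, the goat, the terrier, the wolf]
8. Guide goes back to the west ledge alone.  [the west ledge: the corn, the duck, the ferret, the pigeon | the east ledge: the cabbage, the goat, the terrier, the wolf]
9. Guide goes to the east ledge with the pigeon.  [the west ledge: the corn, the duck, the ferret | the east ledge: the cabbage, the goat, the pigeon, the terrier, the wolf]
10. Guide goes back to the west ledge alone.  [the west ledge: the corn, the duck, the ferret | the east ledge: the cabbage, the goat, the pigeon, the terrier, the wolf]
11. Guide goes to the east ledge with the ferret.  [the west ledge: the corn, the duck | the east ledge: the cabbage, the ferret, the goat, the pigeon, the terrier, the wolf]
12. Guide goes back to the west ledge alone.  [the west ledge: the corn, the duck | the east ledge: the cabbage, the ferret, the goat, the pigeon, the terrier, the wolf]
13. Guide goes to the east ledge with the duck.  [the west ledge: the corn | the east ledge: the cabbage, the duck, the ferret, the goat, the pigeon, the terrier, the wolf]
14. Guide goes back to the west ledge alone.  [the west ledge: the corn | the east ledge: the cabbage, the duck, the ferret, the goat, the pigeon, the terrier, the wolf]
15. Guide goes to the east ledge with the corn.  [the west ledge: — | the east ledge: the cabbage, the corn, the duck, the ferret, the goat, the pigeon, the terrier, the wolf]

Yes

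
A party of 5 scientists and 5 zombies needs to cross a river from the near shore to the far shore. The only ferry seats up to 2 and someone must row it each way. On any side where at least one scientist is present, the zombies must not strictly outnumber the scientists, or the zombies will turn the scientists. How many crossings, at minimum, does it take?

impossible

Following every safe sequence of crossings from the start, the most of the 10 that can be at the far shore as the ferry arrives there on crossings 1, 3, 5, 7 is 2, 3, 4, 5 respectively; the best ever achieved is 5 of 10.
From crossing 9 on, no configuration arises that was not already reachable earlier: only 13 distinct safe configurations (who is on which side, and where the ferry is) can ever be reached, none of them has everyone across, and every continuation just revisits them. They are: 0 scientists + 0 zombies across (ferry back at the start); 0 scientists + 1 zombie across (ferry there); 0 scientists + 1 zombie across (ferry back at the start); 0 scientists + 2 zombies across (ferry there); 0 scientists + 2 zombies across (ferry back at the start); 0 scientists + 3 zombies across (ferry there); 0 scientists + 3 zombies across (ferry back at the start); 0 scientists + 4 zombies across (ferry there); 0 scientists + 4 zombies across (ferry back at the start); 0 scientists + 5 zombies across (ferry there); 1 scientist + 1 zombie across (ferry there); 1 scientist + 1 zombie across (ferry back at the start); 2 scientists + 2 zombies across (ferry there). So no valid plan exists.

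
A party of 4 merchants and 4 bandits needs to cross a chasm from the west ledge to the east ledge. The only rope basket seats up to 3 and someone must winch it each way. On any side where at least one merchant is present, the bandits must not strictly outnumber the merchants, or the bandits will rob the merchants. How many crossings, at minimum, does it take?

9

Counting alone: each trip to the east ledge takes at most 3 across and each return brings at least 1 back, so after t trips out (and t−1 returns) at most 3t − (t−1) of the 8 are across; that first reaches 8 at t = 4, so at least 7 crossings are needed.
The safety rule pushes this higher. Following every safe sequence of crossings, the most of the 8 that can be at the east ledge as the rope basket arrives there on crossing 7 is 7 — never all 8.
So no plan with fewer than 9 crossings exists, and this one achieves 9:
1. 2 bandits → the east ledge.  (the west ledge: 4M 2B; the east ledge: 0M 2B)
2. 1 bandit ← the west ledge.  (the west ledge: 4M 3B; the east ledge: 0M 1B)
3. 3 bandits → the east ledge.  (the west ledge: 4M 0B; the east ledge: 0M 4B)
4. 1 bandit ← the west ledge.  (the west ledge: 4M 1B; the east ledge: 0M 3B)
5. 3 merchants → the east ledge.  (the west ledge: 1M 1B; the east ledge: 3M 3B)
6. 1 merchant and 1 bandit ← the west ledge.  (the west ledge: 2M 2B; the east ledge: 2M 2B)
7. 2 merchants → the east ledge.  (the west ledge: 0M 2B; the east ledge: 4M 2B)
8. 1 bandit ← the west ledge.  (the west ledge: 0M 3B; the east ledge: 4M 1B)
9. 3 bandits → the east ledge.  (the west ledge: 0M 0B; the east ledge: 4M 4B)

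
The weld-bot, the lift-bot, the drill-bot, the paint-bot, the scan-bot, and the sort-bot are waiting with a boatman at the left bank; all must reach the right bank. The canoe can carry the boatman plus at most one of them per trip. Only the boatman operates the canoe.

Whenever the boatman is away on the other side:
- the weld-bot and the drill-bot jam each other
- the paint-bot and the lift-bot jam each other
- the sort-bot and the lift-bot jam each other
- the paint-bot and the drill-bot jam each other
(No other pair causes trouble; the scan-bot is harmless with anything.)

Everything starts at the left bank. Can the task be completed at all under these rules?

Whatever the first load, the items left behind include a forbidden pair without the boatman. No opening move is safe, so no plan exists.

No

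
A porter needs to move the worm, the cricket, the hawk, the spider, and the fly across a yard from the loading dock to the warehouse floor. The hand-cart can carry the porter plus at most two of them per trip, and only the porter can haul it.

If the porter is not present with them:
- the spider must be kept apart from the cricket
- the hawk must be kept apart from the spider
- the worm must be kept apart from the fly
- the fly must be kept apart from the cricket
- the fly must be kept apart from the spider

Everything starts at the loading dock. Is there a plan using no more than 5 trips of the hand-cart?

No

Counting alone: the porter can take at most 2 across per trip to the warehouse floor, so moving all 5 needs at least 3 loaded trips out, with a return between consecutive ones — at least 5 crossings.
The safety rule pushes this higher. Following every safe sequence of crossings, the most of the 5 that can be at the warehouse floor as the hand-cart arrives there on crossing 5 is 4 — never all 5.
So the move cannot be finished within 5 crossings. (The shortest complete plan takes 7:)
1. Porter goes to the warehouse floor with the fly and the spider.  [the loading dock: the cricket, the hawk, the worm | the warehouse floor: the fly, the spider]
2. Porter goes back to the loading dock with the spider.  [the loading dock: the cricket, the hawk, the spider, the worm | the warehouse floor: the fly]
3. Porter goes to the warehouse floor with the spider and the worm.  [the loading dock: the cricket, the hawk | the warehouse floor: the fly, the spider, the worm]
4. Porter goes back to the loading dock with the fly.  [the loading dock: the cricket, the fly, the hawk | the warehouse floor: the spider, the worm]
5. Porter goes to the warehouse floor with the cricket and the hawk.  [the loading dock: the fly | the warehouse floor: the cricket, the hawk, the spider, the worm]
6. Porter goes back to the loading dock with the spider.  [the loading dock: the fly, the spider | the warehouse floor: the cricket, the hawk, the worm]
7. Porter goes to the warehouse floor with the fly and the spider.  [the loading dock: — | the warehouse floor: the cricket, the fly, the hawk, the spider, the worm]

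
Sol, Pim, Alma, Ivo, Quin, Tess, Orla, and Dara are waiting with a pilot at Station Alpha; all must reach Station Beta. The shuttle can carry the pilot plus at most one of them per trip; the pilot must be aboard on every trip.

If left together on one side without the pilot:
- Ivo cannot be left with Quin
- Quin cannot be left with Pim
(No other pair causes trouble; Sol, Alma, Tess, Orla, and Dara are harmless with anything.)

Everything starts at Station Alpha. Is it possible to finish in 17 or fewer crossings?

Yes — this plan uses 17 crossings (≤ 17):
1. Pilot goes to Station Beta with Quin.
2. Pilot goes back to Station Alpha alone.
3. Pilot goes to Station Beta with Sol.
4. Pilot goes back to Station Alpha alone.
5. Pilot goes to Station Beta with Pim.
6. Pilot goes back to Station Alpha with Quin.
7. Pilot goes to Station Beta with Ivo.
8. Pilot goes back to Station Alpha alone.
9. Pilot goes to Station Beta with Alma.
10. Pilot goes back to Station Alpha alone.
11. Pilot goes to Station Beta with Tess.
12. Pilot goes back to Station Alpha alone.
13. Pilot goes to Station Beta with Orla.
14. Pilot goes back to Station Alpha alone.
15. Pilot goes to Station Beta with Dara.
16. Pilot goes back to Station Alpha alone.
17. Pilot goes to Station Beta with Quin.

Yes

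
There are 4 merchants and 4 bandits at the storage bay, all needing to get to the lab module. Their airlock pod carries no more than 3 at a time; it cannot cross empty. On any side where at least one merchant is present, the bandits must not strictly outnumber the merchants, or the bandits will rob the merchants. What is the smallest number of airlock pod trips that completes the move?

Counting alone: each trip to the lab module takes at most 3 across and each return brings at least 1 back, so after t trips out (and t−1 returns) at most 3t − (t−1) of the 8 are across; that first reaches 8 at t = 4, so at least 7 crossings are needed.
The safety rule pushes this higher. Following every safe sequence of crossings, the most of the 8 that can be at the lab module as the airlock pod arrives there on crossing 7 is 7 — never all 8.
So no plan with fewer than 9 crossings exists, and this one achieves 9:
1. 2 bandits → the lab module.  (the storage bay: 4M 2B; the lab module: 0M 2B)
2. 1 bandit ← the storage bay.  (the storage bay: 4M 3B; the lab module: 0M 1B)
3. 3 bandits → the lab module.  (the storage bay: 4M 0B; the lab module: 0M 4B)
4. 1 bandit ← the storage bay.  (the storage bay: 4M 1B; the lab module: 0M 3B)
5. 3 merchants → the lab module.  (the storage bay: 1M 1B; the lab module: 3M 3B)
6. 1 merchant and 1 bandit ← the storage bay.  (the storage bay: 2M 2B; the lab module: 2M 2B)
7. 2 merchants → the lab module.  (the storage bay: 0M 2B; the lab module: 4M 2B)
8. 1 bandit ← the storage bay.  (the storage bay: 0M 3B; the lab module: 4M 1B)
9. 3 bandits → the lab module.  (the storage bay: 0M 0B; the lab module: 4M 4B)

9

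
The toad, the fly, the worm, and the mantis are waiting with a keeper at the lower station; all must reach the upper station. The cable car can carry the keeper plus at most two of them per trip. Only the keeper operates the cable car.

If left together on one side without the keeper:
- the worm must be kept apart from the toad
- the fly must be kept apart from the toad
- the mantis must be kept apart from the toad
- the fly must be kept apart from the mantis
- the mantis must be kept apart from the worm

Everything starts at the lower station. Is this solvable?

Yes

1. Keeper goes to the upper station with the mantis and the toad.  [the lower station: the fly, the worm | the upper station: the mantis, the toad]
2. Keeper goes back to the lower station with the toad.  [the lower station: the fly, the toad, the worm | the upper station: the mantis]
3. Keeper goes to the upper station with the fly and the worm.  [the lower station: the toad | the upper station: the fly, the mantis, the worm]
4. Keeper goes back to the lower station with the mantis.  [the lower station: the mantis, the toad | the upper station: the fly, the worm]
5. Keeper goes to the upper station with the mantis and the toad.  [the lower station: — | the upper station: the fly, the mantis, the toad, the worm]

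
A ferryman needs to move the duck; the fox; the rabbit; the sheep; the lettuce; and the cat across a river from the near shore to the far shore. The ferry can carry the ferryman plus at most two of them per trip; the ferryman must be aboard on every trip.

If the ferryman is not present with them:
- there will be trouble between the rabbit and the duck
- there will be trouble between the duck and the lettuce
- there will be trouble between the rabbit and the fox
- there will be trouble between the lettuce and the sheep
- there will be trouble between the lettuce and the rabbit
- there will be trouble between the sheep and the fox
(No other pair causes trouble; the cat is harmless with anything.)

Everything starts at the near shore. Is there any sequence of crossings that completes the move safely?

Whatever the first load, the items left behind include a forbidden pair without the ferryman. No opening move is safe, so no plan exists.

No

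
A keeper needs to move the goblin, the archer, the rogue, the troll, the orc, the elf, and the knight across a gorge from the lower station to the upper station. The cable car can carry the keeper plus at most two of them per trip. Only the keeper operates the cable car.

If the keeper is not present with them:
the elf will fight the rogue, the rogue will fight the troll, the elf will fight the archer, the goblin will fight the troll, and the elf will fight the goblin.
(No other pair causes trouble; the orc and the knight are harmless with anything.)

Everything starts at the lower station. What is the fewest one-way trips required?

9

Counting alone: the keeper can take at most 2 across per trip to the upper station, so moving all 7 needs at least 4 loaded trips out, with a return between consecutive ones — at least 7 crossings.
The safety rule pushes this higher. Following every safe sequence of crossings, the most of the 7 that can be at the upper station as the cable car arrives there on crossing 7 is 6 — never all 7.
So no plan with fewer than 9 crossings exists, and this one achieves 9:
1. Keeper goes to the upper station with the elf and the troll.  [the lower station: the archer, the goblin, the knight, the orc, the rogue | the upper station: the elf, the troll]
2. Keeper goes back to the lower station alone.  [the lower station: the archer, the goblin, the knight, the orc, the rogue | the upper station: the elf, the troll]
3. Keeper goes to the upper station with the goblin.  [the lower station: the archer, the knight, the orc, the rogue | the upper station: the elf, the goblin, the troll]
4. Keeper goes back to the lower station with the elf and the troll.  [the lower station: the archer, the elf, the knight, the orc, the rogue, the troll | the upper station: the goblin]
5. Keeper goes to the upper station with the archer and the rogue.  [the lower station: the elf, the knight, the orc, the troll | the upper station: the archer, the goblin, the rogue]
6. Keeper goes back to the lower station alone.  [the lower station: the elf, the knight, the orc, the troll | the upper station: the archer, the goblin, the rogue]
7. Keeper goes to the upper station with the knight and the orc.  [the lower station: the elf, the troll | the upper station: the archer, the goblin, the knight, the orc, the rogue]
8. Keeper goes back to the lower station alone.  [the lower station: the elf, the troll | the upper station: the archer, the goblin, the knight, the orc, the rogue]
9. Keeper goes to the upper station with the elf and the troll.  [the lower station: — | the upper station: the archer, the elf, the goblin, the knight, the orc, the rogue, the troll]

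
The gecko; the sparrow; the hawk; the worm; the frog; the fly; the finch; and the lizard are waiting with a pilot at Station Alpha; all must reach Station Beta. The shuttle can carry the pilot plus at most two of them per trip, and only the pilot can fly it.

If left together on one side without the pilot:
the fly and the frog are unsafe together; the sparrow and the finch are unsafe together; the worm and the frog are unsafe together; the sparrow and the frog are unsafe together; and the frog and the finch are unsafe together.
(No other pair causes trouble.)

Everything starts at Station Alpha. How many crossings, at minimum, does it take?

Counting alone: the pilot can take at most 2 across per trip to Station Beta, so moving all 8 needs at least 4 loaded trips out, with a return between consecutive ones — at least 7 crossings.
The safety rule pushes this higher. Following every safe sequence of crossings, the most of the 8 that can be at Station Beta as the shuttle arrives there on crossings 7, 9, 11 is 5, 6, 7 respectively — never all 8.
So no plan with fewer than 13 crossings exists, and this one achieves 13:
1. Pilot goes to Station Beta with the frog and the sparrow.
2. Pilot goes back to Station Alpha with the sparrow.
3. Pilot goes to Station Beta with the gecko and the sparrow.
4. Pilot goes back to Station Alpha with the sparrow.
5. Pilot goes to Station Beta with the hawk and the sparrow.
6. Pilot goes back to Station Alpha with the sparrow.
7. Pilot goes to Station Beta with the sparrow and the worm.
8. Pilot goes back to Station Alpha with the frog.
9. Pilot goes to Station Beta with the fly and the frog.
10. Pilot goes back to Station Alpha with the frog.
11. Pilot goes to Station Beta with the frog and the lizard.
12. Pilot goes back to Station Alpha with the frog.
13. Pilot goes to Station Beta with the finch and the frog.

13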